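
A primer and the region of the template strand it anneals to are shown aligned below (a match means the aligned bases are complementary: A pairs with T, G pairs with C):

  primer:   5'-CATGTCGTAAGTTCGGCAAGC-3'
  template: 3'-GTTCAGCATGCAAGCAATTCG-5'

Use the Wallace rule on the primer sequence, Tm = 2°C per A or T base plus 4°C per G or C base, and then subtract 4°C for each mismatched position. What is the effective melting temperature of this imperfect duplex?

Primer base counts: A=5, T=5, G=6, C=5 → A+T=10, G+C=11
Perfect-match Tm = 2(10) + 4(11) = 20 + 44 = 64°C
Mismatches (positions where the bases are not complementary): 4 (at positions 3, 10, 16, 17)
Effective Tm = 64 − 4×4 = 64 − 16 = 48°C

48°C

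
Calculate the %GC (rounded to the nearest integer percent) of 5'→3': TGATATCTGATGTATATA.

22%

Scanning the sequence gives A=6, G=3, T=8, C=1.
G+C = 3 + 1 = 4 out of 18 bases
%GC = 4/18 × 100 = 22.22% ≈ 22%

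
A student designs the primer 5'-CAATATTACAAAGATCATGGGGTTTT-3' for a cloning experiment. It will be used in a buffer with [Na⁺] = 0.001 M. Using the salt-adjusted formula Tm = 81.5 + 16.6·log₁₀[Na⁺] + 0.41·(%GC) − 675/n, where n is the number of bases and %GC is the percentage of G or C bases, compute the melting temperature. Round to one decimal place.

Length n = 26. C=3, A=9, G=5, T=9
G+C = 8, so %GC = 8/26 × 100 = 30.769%
Salt term: 16.6 × (-3) = -49.8
GC term: 0.41 × 30.769 = 12.615; length term: −675/26 = −25.962
Tm = 81.5 + (-49.8) + 12.615 − 25.962 = 18.353 → 18.4°C

18.4°C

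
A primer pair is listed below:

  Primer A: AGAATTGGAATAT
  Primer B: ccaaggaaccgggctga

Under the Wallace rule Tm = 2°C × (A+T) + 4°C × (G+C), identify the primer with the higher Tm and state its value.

Primer A: A+T=10, G+C=3 → Tm = 2(10)+4(3) = 32°C
Primer B: A+T=6, G+C=11 → Tm = 2(6)+4(11) = 56°C
32°C vs 56°C → primer B is higher.

Primer B, 56°C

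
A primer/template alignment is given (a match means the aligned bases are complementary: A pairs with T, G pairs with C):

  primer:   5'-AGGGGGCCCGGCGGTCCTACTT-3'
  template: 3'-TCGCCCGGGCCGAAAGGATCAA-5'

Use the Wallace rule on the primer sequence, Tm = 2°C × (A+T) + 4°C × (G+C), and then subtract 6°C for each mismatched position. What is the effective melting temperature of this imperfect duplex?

Primer base counts: A=2, T=4, G=9, C=7 → A+T=6, G+C=16
Perfect-match Tm = 2(6) + 4(16) = 12 + 64 = 76°C
Mismatches (positions where the bases are not complementary): 4 (at positions 3, 13, 14, 20)
Effective Tm = 76 − 4×6 = 76 − 24 = 52°C

52°C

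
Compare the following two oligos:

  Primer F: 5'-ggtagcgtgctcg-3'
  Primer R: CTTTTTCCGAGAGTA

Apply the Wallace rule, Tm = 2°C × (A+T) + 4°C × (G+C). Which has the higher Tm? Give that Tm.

Primer F: A+T=4, G+C=9 → Tm = 2(4)+4(9) = 44°C
Primer R: A+T=9, G+C=6 → Tm = 2(9)+4(6) = 42°C
44°C vs 42°C → primer F is higher.

Primer F, 44°C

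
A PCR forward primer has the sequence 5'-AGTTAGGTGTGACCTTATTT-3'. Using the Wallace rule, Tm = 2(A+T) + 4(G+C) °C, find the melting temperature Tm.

54°C

Scanning the sequence gives G=5, T=9, C=2, A=4.
A+T = 13, G+C = 7
Tm = 2×13 + 4×7 = 54°C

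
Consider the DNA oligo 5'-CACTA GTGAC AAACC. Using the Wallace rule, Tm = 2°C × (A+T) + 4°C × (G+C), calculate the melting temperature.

Scanning the sequence gives T=2, G=2, C=5, A=6.
A+T = 8, G+C = 7
Tm = 4·7 + 2·8 = 28 + 16 = 44°C

44°C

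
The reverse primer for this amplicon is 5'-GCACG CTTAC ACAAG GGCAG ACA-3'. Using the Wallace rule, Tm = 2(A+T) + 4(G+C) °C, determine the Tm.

Scanning the sequence gives A=8, G=6, T=2, C=7.
A+T = 10, G+C = 13
Tm = 4·13 + 2·10 = 52 + 20 = 72°C

72°C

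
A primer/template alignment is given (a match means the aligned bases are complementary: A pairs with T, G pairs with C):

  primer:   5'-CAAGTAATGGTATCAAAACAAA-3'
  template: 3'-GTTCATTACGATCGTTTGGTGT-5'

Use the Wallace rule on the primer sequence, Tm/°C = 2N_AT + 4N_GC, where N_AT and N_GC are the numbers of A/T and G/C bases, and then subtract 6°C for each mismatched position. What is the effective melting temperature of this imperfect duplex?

Primer base counts: A=12, T=4, G=3, C=3 → A+T=16, G+C=6
Perfect-match Tm = 2(16) + 4(6) = 32 + 24 = 56°C
Mismatches (positions where the bases are not complementary): 4 (at positions 10, 13, 18, 21)
Effective Tm = 56 − 4×6 = 56 − 24 = 32°C

32°C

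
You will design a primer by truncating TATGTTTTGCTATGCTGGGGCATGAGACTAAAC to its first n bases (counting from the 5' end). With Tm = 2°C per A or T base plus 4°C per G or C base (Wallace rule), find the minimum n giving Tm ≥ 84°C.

n = 29

First 28 bases: TATGTTTTGCTATGCTGGGGCATGAGAC → Tm = 82°C (< 84°C)
First 29 bases: TATGTTTTGCTATGCTGGGGCATGAGACT → Tm = 84°C (≥ 84°C)
Since every base adds ≥2°C, Tm only increases with n, so the threshold is first crossed at n = 29.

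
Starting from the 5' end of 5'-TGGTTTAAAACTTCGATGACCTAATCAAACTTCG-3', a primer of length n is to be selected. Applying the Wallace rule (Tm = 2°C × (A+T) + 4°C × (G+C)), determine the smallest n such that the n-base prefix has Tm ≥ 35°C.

First 13 bases: TGGTTTAAAACTT → Tm = 32°C (< 35°C)
First 14 bases: TGGTTTAAAACTTC → Tm = 36°C (≥ 35°C)
Since every base adds ≥2°C, Tm only increases with n, so the threshold is first crossed at n = 14.

n = 14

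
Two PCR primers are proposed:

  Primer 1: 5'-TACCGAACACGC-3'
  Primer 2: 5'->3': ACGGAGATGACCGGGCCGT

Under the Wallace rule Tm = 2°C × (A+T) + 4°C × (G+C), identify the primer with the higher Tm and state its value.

Primer 2, 64°C

Primer 1: A+T=5, G+C=7 → Tm = 2(5)+4(7) = 38°C
Primer 2: A+T=6, G+C=13 → Tm = 2(6)+4(13) = 64°C
38°C vs 64°C → primer 2 is higher.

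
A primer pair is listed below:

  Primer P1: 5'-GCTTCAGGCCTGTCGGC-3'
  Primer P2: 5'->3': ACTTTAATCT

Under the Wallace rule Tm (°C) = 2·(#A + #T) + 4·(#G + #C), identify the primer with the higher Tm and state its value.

Primer P1: A+T=5, G+C=12 → Tm = 2(5)+4(12) = 58°C
Primer P2: A+T=8, G+C=2 → Tm = 2(8)+4(2) = 24°C
58°C vs 24°C → primer P1 is higher.

Primer P1, 58°C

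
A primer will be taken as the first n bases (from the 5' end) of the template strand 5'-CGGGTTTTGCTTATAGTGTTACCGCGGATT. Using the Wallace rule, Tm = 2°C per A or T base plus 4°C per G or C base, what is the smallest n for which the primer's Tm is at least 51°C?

n = 18

First 17 bases: CGGGTTTTGCTTATAGT → Tm = 48°C (< 51°C)
First 18 bases: CGGGTTTTGCTTATAGTG → Tm = 52°C (≥ 51°C)
Each additional base adds 2°C (A/T) or 4°C (G/C), so Tm is non-decreasing in n; n = 18 is the first length to reach 51°C.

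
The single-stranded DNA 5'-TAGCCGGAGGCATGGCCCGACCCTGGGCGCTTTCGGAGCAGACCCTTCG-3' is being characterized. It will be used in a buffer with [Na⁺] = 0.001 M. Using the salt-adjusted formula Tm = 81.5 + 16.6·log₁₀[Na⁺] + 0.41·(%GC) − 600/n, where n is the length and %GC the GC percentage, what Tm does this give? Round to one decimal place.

47.9°C

Length n = 49. Counting bases: A=7, T=8, C=17, G=17
G+C = 34, so %GC = 34/49 × 100 = 69.388%
Salt term: 16.6 × (-3) = -49.8
GC term: 0.41 × 69.388 = 28.449; length term: −600/49 = −12.245
Tm = 81.5 + (-49.8) + 28.449 − 12.245 = 47.904 → 47.9°C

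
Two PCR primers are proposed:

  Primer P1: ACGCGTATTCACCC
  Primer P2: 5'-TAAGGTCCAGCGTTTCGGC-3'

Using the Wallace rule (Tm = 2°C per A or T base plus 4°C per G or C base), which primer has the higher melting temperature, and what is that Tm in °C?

Primer P2, 60°C

Primer P1: A+T=6, G+C=8 → Tm = 2(6)+4(8) = 44°C
Primer P2: A+T=8, G+C=11 → Tm = 2(8)+4(11) = 60°C
44°C vs 60°C → primer P2 is higher.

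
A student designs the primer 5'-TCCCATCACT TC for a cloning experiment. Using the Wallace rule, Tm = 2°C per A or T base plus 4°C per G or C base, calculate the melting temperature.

Scanning the sequence gives A=2, G=0, T=4, C=6.
So N_AT = 6 and N_GC = 6.
Tm = 2×6 + 4×6 = 36°C

36°C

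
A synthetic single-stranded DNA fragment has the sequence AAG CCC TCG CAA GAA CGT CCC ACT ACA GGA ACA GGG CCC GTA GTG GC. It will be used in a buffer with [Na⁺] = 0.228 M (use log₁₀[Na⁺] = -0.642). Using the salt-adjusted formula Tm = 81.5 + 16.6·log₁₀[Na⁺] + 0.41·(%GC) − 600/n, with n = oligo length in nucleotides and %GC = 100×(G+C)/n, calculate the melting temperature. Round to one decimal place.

83.4°C

Length n = 47. Base counts: C=16, T=5, A=13, G=13
G+C = 29, so %GC = 29/47 × 100 = 61.702%
Salt term: 16.6 × (-0.642) = -10.657
GC term: 0.41 × 61.702 = 25.298; length term: −600/47 = −12.766
Tm = 81.5 + (-10.657) + 25.298 − 12.766 = 83.375 → 83.4°C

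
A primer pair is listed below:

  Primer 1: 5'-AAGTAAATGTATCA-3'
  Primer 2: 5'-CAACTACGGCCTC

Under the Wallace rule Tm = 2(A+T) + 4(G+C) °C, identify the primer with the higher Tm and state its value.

Primer 2, 42°C

Primer 1: A+T=11, G+C=3 → Tm = 2(11)+4(3) = 34°C
Primer 2: A+T=5, G+C=8 → Tm = 2(5)+4(8) = 42°C
34°C vs 42°C → primer 2 is higher.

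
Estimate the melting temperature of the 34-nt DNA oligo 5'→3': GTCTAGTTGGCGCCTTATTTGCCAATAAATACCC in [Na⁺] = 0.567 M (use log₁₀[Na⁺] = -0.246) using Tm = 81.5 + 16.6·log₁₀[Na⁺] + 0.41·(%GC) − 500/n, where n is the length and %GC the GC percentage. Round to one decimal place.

80.8°C

Length n = 34. A=8, T=11, G=6, C=9
G+C = 15, so %GC = 15/34 × 100 = 44.118%
Salt term: 16.6 × (-0.246) = -4.084
GC term: 0.41 × 44.118 = 18.088; length term: −500/34 = −14.706
Tm = 81.5 + (-4.084) + 18.088 − 14.706 = 80.798 → 80.8°C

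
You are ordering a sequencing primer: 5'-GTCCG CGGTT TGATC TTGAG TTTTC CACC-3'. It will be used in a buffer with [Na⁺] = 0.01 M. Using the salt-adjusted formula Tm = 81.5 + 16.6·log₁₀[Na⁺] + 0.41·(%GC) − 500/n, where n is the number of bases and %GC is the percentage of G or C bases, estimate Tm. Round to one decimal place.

52.3°C

Length n = 29. Counting bases: G=7, C=8, T=11, A=3
G+C = 15, so %GC = 15/29 × 100 = 51.724%
Salt term: 16.6 × (-2) = -33.2
GC term: 0.41 × 51.724 = 21.207; length term: −500/29 = −17.241
Tm = 81.5 + (-33.2) + 21.207 − 17.241 = 52.266 → 52.3°C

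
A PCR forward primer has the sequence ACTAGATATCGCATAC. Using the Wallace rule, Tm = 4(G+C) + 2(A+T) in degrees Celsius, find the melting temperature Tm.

Counting bases: C=4, A=6, G=2, T=4
A+T = 10, G+C = 6
Tm = 2×10 + 4×6 = 44°C

44°C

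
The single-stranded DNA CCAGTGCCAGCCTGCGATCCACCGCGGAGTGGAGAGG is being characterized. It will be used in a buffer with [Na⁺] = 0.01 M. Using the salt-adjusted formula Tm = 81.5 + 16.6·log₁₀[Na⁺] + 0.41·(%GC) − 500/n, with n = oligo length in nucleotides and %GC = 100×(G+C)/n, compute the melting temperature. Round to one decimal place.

Length n = 37. Base counts: C=12, G=14, A=7, T=4
G+C = 26, so %GC = 26/37 × 100 = 70.27%
Salt term: 16.6 × (-2) = -33.2
GC term: 0.41 × 70.27 = 28.811; length term: −500/37 = −13.514
Tm = 81.5 + (-33.2) + 28.811 − 13.514 = 63.597 → 63.6°C

63.6°C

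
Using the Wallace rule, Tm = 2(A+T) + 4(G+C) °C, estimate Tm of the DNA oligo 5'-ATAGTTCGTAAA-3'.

30°C

Scanning the sequence gives C=1, G=2, A=5, T=4.
So N_AT = 9 and N_GC = 3.
Tm = 2×9 + 4×3 = 30°C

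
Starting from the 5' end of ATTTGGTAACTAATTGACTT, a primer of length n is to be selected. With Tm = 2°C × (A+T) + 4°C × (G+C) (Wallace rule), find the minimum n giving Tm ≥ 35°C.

First 14 bases: ATTTGGTAACTAAT → Tm = 34°C (< 35°C)
First 15 bases: ATTTGGTAACTAATT → Tm = 36°C (≥ 35°C)
Since every base adds ≥2°C, Tm only increases with n, so the threshold is first crossed at n = 15.

n = 15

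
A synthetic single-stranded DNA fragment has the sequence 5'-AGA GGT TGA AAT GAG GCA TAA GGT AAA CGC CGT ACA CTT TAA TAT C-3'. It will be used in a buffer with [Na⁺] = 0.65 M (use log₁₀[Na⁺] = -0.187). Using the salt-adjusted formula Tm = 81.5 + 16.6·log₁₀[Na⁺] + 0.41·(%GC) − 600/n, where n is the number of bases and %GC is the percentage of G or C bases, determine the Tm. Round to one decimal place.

Length n = 46. A=17, T=11, G=11, C=7
G+C = 18, so %GC = 18/46 × 100 = 39.13%
Salt term: 16.6 × (-0.187) = -3.104
GC term: 0.41 × 39.13 = 16.043; length term: −600/46 = −13.043
Tm = 81.5 + (-3.104) + 16.043 − 13.043 = 81.396 → 81.4°C

81.4°C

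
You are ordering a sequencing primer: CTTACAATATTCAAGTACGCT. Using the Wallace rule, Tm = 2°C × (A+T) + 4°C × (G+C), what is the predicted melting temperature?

56°C

Counting bases: C=5, T=7, A=7, G=2
AT pairs contribute 14, GC pairs contribute 7.
Tm = 2×14 + 4×7 = 56°C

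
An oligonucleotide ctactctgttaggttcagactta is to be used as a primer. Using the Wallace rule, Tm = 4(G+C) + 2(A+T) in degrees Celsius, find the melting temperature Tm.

64°C

C=5, A=5, G=4, T=9
So N_AT = 14 and N_GC = 9.
Tm = 4·9 + 2·14 = 36 + 28 = 64°C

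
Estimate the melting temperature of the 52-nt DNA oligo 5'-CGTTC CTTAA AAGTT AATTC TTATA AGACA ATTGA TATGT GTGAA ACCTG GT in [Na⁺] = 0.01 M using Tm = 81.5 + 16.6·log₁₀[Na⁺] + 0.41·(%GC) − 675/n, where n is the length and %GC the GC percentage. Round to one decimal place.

47.9°C

Length n = 52. Base counts: G=9, A=17, T=19, C=7
G+C = 16, so %GC = 16/52 × 100 = 30.769%
Salt term: 16.6 × (-2) = -33.2
GC term: 0.41 × 30.769 = 12.615; length term: −675/52 = −12.981
Tm = 81.5 + (-33.2) + 12.615 − 12.981 = 47.934 → 47.9°C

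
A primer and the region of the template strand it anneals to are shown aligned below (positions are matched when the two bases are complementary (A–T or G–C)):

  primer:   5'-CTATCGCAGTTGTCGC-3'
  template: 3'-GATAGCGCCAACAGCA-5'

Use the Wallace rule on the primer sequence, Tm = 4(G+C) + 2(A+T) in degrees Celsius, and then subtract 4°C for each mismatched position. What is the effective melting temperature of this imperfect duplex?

Primer base counts: A=2, T=5, G=4, C=5 → A+T=7, G+C=9
Perfect-match Tm = 2(7) + 4(9) = 14 + 36 = 50°C
Mismatches (positions where the bases are not complementary): 2 (at positions 8, 16)
Effective Tm = 50 − 2×4 = 50 − 8 = 42°C

42°C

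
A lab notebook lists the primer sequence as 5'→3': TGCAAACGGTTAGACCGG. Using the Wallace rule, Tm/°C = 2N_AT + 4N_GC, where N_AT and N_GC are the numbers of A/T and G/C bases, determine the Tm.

C=4, A=5, G=6, T=3
AT pairs contribute 8, GC pairs contribute 10.
Tm = 2(8) + 4(10) = 16 + 40 = 56°C

56°C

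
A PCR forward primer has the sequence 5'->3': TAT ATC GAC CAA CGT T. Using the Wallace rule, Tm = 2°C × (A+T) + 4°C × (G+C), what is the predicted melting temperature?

44°C

Counting bases: A=5, G=2, T=5, C=4
AT pairs contribute 10, GC pairs contribute 6.
Tm = 4·6 + 2·10 = 24 + 20 = 44°C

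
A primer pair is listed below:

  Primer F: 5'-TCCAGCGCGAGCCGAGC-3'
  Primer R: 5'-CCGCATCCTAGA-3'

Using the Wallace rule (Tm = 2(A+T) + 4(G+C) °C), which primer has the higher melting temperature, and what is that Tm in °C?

Primer F: A+T=4, G+C=13 → Tm = 2(4)+4(13) = 60°C
Primer R: A+T=5, G+C=7 → Tm = 2(5)+4(7) = 38°C
60°C vs 38°C → primer F is higher.

Primer F, 60°C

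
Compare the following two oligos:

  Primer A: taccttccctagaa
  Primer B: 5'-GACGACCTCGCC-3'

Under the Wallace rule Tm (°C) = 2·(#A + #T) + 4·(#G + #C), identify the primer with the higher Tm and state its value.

Primer B, 42°C

Primer A: A+T=8, G+C=6 → Tm = 2(8)+4(6) = 40°C
Primer B: A+T=3, G+C=9 → Tm = 2(3)+4(9) = 42°C
40°C vs 42°C → primer B is higher.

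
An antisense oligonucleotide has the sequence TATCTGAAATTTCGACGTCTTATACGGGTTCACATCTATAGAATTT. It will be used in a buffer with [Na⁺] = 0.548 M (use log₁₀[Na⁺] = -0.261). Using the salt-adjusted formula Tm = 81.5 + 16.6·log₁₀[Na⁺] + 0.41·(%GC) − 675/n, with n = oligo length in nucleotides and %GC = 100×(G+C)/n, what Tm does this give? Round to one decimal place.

75.9°C

Length n = 46. Scanning the sequence gives T=18, C=8, G=7, A=13.
G+C = 15, so %GC = 15/46 × 100 = 32.609%
Salt term: 16.6 × (-0.261) = -4.333
GC term: 0.41 × 32.609 = 13.37; length term: −675/46 = −14.674
Tm = 81.5 + (-4.333) + 13.37 − 14.674 = 75.863 → 75.9°C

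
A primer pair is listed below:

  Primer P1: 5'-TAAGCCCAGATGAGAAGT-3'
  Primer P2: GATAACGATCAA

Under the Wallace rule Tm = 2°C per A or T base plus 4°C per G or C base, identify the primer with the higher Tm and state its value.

Primer P1: A+T=10, G+C=8 → Tm = 2(10)+4(8) = 52°C
Primer P2: A+T=8, G+C=4 → Tm = 2(8)+4(4) = 32°C
52°C vs 32°C → primer P1 is higher.

Primer P1, 52°C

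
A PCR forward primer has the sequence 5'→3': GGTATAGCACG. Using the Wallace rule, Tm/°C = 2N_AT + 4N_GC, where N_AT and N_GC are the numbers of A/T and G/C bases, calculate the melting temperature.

Base counts: C=2, G=4, A=3, T=2
A+T = 5, G+C = 6
Tm = 2(5) + 4(6) = 10 + 24 = 34°C

34°C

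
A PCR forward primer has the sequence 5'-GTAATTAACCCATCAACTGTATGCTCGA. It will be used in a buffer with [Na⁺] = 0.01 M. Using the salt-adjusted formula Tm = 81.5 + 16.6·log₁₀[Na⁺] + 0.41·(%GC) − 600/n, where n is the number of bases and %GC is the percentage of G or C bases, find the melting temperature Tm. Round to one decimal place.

Length n = 28. Base counts: G=4, A=9, T=8, C=7
G+C = 11, so %GC = 11/28 × 100 = 39.286%
Salt term: 16.6 × (-2) = -33.2
GC term: 0.41 × 39.286 = 16.107; length term: −600/28 = −21.429
Tm = 81.5 + (-33.2) + 16.107 − 21.429 = 42.978 → 43.0°C

43.0°C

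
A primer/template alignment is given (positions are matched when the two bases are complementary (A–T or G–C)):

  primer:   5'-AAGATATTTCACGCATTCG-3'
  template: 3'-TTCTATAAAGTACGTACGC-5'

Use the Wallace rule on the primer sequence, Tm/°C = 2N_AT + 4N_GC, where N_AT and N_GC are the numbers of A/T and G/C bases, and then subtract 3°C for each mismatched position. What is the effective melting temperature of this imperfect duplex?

Primer base counts: A=6, T=6, G=3, C=4 → A+T=12, G+C=7
Perfect-match Tm = 2(12) + 4(7) = 24 + 28 = 52°C
Mismatches (positions where the bases are not complementary): 2 (at positions 12, 17)
Effective Tm = 52 − 2×3 = 52 − 6 = 46°C

46°C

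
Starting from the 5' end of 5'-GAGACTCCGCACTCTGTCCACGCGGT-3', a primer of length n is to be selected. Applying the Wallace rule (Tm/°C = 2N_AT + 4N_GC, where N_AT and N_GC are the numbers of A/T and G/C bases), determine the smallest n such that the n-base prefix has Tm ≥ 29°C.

First 8 bases: GAGACTCC → Tm = 26°C (< 29°C)
First 9 bases: GAGACTCCG → Tm = 30°C (≥ 29°C)
Each additional base adds 2°C (A/T) or 4°C (G/C), so Tm is non-decreasing in n; n = 9 is the first length to reach 29°C.

n = 9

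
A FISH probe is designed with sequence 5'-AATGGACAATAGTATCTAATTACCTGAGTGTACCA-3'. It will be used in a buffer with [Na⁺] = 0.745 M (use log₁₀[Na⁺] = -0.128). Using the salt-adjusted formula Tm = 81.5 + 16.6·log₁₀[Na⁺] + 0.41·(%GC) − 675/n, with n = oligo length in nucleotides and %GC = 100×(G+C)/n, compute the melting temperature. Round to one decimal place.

74.1°C

Length n = 35. Base counts: A=13, C=6, G=6, T=10
G+C = 12, so %GC = 12/35 × 100 = 34.286%
Salt term: 16.6 × (-0.128) = -2.125
GC term: 0.41 × 34.286 = 14.057; length term: −675/35 = −19.286
Tm = 81.5 + (-2.125) + 14.057 − 19.286 = 74.146 → 74.1°C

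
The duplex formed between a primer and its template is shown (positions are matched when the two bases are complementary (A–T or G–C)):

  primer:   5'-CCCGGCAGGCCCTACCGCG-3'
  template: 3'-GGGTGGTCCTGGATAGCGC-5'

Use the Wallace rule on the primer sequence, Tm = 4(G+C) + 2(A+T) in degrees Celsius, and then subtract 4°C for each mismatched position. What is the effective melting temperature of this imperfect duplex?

54°C

Primer base counts: A=2, T=1, G=6, C=10 → A+T=3, G+C=16
Perfect-match Tm = 2(3) + 4(16) = 6 + 64 = 70°C
Mismatches (positions where the bases are not complementary): 4 (at positions 4, 5, 10, 15)
Effective Tm = 70 − 4×4 = 70 − 16 = 54°C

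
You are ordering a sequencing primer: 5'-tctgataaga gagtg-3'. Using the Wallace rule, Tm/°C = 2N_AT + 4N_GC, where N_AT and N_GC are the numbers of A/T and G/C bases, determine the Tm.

42°C

Base counts: T=4, A=5, C=1, G=5
A+T = 9, G+C = 6
Tm = 2(9) + 4(6) = 18 + 24 = 42°C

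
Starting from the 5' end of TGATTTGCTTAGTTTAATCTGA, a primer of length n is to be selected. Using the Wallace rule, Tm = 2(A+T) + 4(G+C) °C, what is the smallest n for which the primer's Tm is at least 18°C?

First 6 bases: TGATTT → Tm = 14°C (< 18°C)
First 7 bases: TGATTTG → Tm = 18°C (≥ 18°C)
Each additional base adds 2°C (A/T) or 4°C (G/C), so Tm is non-decreasing in n; n = 7 is the first length to reach 18°C.

n = 7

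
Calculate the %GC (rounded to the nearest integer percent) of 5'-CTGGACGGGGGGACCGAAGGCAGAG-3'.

Base counts: T=1, C=5, G=13, A=6
G+C = 13 + 5 = 18 out of 25 bases
%GC = 18/25 × 100 = 72% ≈ 72%

72%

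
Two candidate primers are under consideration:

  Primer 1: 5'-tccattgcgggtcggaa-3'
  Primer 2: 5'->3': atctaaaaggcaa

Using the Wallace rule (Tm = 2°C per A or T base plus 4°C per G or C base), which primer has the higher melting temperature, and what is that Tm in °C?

Primer 1, 54°C

Primer 1: A+T=7, G+C=10 → Tm = 2(7)+4(10) = 54°C
Primer 2: A+T=9, G+C=4 → Tm = 2(9)+4(4) = 34°C
54°C vs 34°C → primer 1 is higher.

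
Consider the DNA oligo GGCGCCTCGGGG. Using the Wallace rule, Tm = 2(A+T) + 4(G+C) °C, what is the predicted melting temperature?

A=0, C=4, T=1, G=7
AT pairs contribute 1, GC pairs contribute 11.
Tm = 2×1 + 4×11 = 46°C

46°C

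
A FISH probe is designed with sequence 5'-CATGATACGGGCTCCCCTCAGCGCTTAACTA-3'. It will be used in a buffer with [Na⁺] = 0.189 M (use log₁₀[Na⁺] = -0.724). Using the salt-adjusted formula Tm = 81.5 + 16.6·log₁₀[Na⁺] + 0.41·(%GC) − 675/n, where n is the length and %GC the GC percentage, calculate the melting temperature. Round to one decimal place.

Length n = 31. G=6, A=7, C=11, T=7
G+C = 17, so %GC = 17/31 × 100 = 54.839%
Salt term: 16.6 × (-0.724) = -12.018
GC term: 0.41 × 54.839 = 22.484; length term: −675/31 = −21.774
Tm = 81.5 + (-12.018) + 22.484 − 21.774 = 70.192 → 70.2°C

70.2°C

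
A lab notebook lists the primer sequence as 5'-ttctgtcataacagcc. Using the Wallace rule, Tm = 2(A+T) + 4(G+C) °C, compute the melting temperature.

A=4, C=5, T=5, G=2
So N_AT = 9 and N_GC = 7.
Tm = 2(9) + 4(7) = 18 + 28 = 46°C

46°C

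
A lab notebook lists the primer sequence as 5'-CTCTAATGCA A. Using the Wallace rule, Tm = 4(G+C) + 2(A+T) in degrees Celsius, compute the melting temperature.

30°C

C=3, G=1, A=4, T=3
AT pairs contribute 7, GC pairs contribute 4.
Tm = 2(7) + 4(4) = 14 + 16 = 30°C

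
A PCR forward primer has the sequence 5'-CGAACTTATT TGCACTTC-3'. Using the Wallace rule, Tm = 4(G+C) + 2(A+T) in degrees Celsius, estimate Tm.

50°C

G=2, C=5, T=7, A=4
So N_AT = 11 and N_GC = 7.
Tm = 2×11 + 4×7 = 50°C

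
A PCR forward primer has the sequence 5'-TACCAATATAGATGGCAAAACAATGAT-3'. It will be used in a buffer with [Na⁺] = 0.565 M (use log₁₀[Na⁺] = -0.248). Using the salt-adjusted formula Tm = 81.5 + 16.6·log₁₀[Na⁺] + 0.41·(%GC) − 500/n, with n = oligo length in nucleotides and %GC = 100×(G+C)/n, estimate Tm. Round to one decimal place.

Length n = 27. Scanning the sequence gives T=6, G=4, A=13, C=4.
G+C = 8, so %GC = 8/27 × 100 = 29.63%
Salt term: 16.6 × (-0.248) = -4.117
GC term: 0.41 × 29.63 = 12.148; length term: −500/27 = −18.519
Tm = 81.5 + (-4.117) + 12.148 − 18.519 = 71.012 → 71.0°C

71.0°C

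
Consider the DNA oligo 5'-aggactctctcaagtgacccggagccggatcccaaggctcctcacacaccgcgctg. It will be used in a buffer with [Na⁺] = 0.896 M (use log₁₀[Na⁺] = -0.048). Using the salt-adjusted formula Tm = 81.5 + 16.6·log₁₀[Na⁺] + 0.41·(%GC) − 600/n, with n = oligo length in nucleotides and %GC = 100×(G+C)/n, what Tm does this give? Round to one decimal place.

Length n = 56. Scanning the sequence gives G=14, A=12, C=22, T=8.
G+C = 36, so %GC = 36/56 × 100 = 64.286%
Salt term: 16.6 × (-0.048) = -0.797
GC term: 0.41 × 64.286 = 26.357; length term: −600/56 = −10.714
Tm = 81.5 + (-0.797) + 26.357 − 10.714 = 96.346 → 96.3°C

96.3°C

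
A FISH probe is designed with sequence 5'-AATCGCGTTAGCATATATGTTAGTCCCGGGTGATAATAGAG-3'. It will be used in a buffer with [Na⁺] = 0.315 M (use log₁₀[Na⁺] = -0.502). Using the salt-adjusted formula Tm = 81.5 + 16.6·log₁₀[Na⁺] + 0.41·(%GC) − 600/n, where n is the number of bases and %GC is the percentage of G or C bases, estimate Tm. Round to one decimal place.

75.5°C

Length n = 41. A=12, G=11, T=12, C=6
G+C = 17, so %GC = 17/41 × 100 = 41.463%
Salt term: 16.6 × (-0.502) = -8.333
GC term: 0.41 × 41.463 = 17; length term: −600/41 = −14.634
Tm = 81.5 + (-8.333) + 17 − 14.634 = 75.533 → 75.5°C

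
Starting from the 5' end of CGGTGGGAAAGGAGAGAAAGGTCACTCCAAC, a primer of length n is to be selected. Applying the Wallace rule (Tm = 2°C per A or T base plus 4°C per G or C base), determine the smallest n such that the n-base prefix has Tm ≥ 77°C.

n = 25

First 24 bases: CGGTGGGAAAGGAGAGAAAGGTCA → Tm = 74°C (< 77°C)
First 25 bases: CGGTGGGAAAGGAGAGAAAGGTCAC → Tm = 78°C (≥ 77°C)
Each additional base adds 2°C (A/T) or 4°C (G/C), so Tm is non-decreasing in n; n = 25 is the first length to reach 77°C.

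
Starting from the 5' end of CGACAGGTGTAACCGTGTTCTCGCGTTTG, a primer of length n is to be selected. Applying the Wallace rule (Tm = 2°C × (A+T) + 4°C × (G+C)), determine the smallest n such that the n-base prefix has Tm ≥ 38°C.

First 12 bases: CGACAGGTGTAA → Tm = 36°C (< 38°C)
First 13 bases: CGACAGGTGTAAC → Tm = 40°C (≥ 38°C)
Each additional base adds 2°C (A/T) or 4°C (G/C), so Tm is non-decreasing in n; n = 13 is the first length to reach 38°C.

n = 13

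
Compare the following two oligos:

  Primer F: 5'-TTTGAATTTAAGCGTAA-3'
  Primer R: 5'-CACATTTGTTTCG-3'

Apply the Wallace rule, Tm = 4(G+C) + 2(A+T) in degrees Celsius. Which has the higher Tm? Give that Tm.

Primer F, 42°C

Primer F: A+T=13, G+C=4 → Tm = 2(13)+4(4) = 42°C
Primer R: A+T=8, G+C=5 → Tm = 2(8)+4(5) = 36°C
42°C vs 36°C → primer F is higher.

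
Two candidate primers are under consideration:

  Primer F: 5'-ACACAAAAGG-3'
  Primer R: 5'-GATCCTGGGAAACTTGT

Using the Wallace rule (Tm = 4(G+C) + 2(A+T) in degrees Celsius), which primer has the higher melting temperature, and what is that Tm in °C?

Primer R, 50°C

Primer F: A+T=6, G+C=4 → Tm = 2(6)+4(4) = 28°C
Primer R: A+T=9, G+C=8 → Tm = 2(9)+4(8) = 50°C
28°C vs 50°C → primer R is higher.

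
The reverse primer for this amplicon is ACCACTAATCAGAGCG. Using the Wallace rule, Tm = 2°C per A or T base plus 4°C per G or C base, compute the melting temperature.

Scanning the sequence gives T=2, A=6, C=5, G=3.
A+T = 8, G+C = 8
Tm = 2(8) + 4(8) = 16 + 32 = 48°C

48°C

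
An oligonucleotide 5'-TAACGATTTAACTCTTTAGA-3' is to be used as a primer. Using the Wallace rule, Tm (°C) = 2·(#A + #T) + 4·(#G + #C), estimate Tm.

50°C

C=3, T=8, G=2, A=7
AT pairs contribute 15, GC pairs contribute 5.
Tm = 2×15 + 4×5 = 50°C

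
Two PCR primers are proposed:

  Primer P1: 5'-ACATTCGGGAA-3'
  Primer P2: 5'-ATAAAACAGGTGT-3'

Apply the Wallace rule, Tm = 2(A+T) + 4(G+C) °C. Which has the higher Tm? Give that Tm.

Primer P1: A+T=6, G+C=5 → Tm = 2(6)+4(5) = 32°C
Primer P2: A+T=9, G+C=4 → Tm = 2(9)+4(4) = 34°C
32°C vs 34°C → primer P2 is higher.

Primer P2, 34°C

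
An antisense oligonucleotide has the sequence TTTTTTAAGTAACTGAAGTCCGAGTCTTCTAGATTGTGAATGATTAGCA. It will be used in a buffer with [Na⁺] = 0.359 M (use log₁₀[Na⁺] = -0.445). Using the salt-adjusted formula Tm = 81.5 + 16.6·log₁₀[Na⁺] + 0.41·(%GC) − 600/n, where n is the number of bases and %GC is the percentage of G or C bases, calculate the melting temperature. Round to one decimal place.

75.3°C

Length n = 49. Scanning the sequence gives T=19, C=6, G=10, A=14.
G+C = 16, so %GC = 16/49 × 100 = 32.653%
Salt term: 16.6 × (-0.445) = -7.387
GC term: 0.41 × 32.653 = 13.388; length term: −600/49 = −12.245
Tm = 81.5 + (-7.387) + 13.388 − 12.245 = 75.256 → 75.3°C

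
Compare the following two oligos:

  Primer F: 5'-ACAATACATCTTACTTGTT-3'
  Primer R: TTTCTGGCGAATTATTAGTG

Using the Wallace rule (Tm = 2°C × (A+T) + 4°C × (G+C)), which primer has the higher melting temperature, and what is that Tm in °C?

Primer R, 54°C

Primer F: A+T=14, G+C=5 → Tm = 2(14)+4(5) = 48°C
Primer R: A+T=13, G+C=7 → Tm = 2(13)+4(7) = 54°C
48°C vs 54°C → primer R is higher.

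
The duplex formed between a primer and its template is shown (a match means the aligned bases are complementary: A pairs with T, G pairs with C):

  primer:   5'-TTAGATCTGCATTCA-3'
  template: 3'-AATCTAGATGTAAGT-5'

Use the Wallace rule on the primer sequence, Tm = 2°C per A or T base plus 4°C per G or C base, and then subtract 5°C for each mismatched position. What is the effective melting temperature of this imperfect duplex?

35°C

Primer base counts: A=4, T=6, G=2, C=3 → A+T=10, G+C=5
Perfect-match Tm = 2(10) + 4(5) = 20 + 20 = 40°C
Mismatches (positions where the bases are not complementary): 1 (at position 9)
Effective Tm = 40 − 1×5 = 40 − 5 = 35°C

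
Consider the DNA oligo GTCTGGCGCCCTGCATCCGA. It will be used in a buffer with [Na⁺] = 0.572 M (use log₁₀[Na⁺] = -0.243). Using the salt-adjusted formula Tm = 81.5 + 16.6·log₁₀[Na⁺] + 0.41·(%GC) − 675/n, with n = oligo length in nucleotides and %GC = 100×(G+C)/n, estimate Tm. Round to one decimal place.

Length n = 20. Counting bases: T=4, C=8, A=2, G=6
G+C = 14, so %GC = 14/20 × 100 = 70%
Salt term: 16.6 × (-0.243) = -4.034
GC term: 0.41 × 70 = 28.7; length term: −675/20 = −33.75
Tm = 81.5 + (-4.034) + 28.7 − 33.75 = 72.416 → 72.4°C

72.4°C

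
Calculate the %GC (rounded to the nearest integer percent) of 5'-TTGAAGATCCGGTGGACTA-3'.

47%

Counting bases: C=3, G=6, A=5, T=5
G+C = 6 + 3 = 9 out of 19 bases
%GC = 9/19 × 100 = 47.37% ≈ 47%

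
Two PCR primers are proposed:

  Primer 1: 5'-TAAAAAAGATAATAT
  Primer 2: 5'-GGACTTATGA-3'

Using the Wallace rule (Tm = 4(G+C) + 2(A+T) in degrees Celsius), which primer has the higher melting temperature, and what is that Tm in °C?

Primer 1: A+T=14, G+C=1 → Tm = 2(14)+4(1) = 32°C
Primer 2: A+T=6, G+C=4 → Tm = 2(6)+4(4) = 28°C
32°C vs 28°C → primer 1 is higher.

Primer 1, 32°C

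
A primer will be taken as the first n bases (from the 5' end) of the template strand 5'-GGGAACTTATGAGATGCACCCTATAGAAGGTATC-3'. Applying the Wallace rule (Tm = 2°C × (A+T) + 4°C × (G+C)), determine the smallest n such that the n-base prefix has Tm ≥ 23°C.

n = 8

First 7 bases: GGGAACT → Tm = 22°C (< 23°C)
First 8 bases: GGGAACTT → Tm = 24°C (≥ 23°C)
Each additional base adds 2°C (A/T) or 4°C (G/C), so Tm is non-decreasing in n; n = 8 is the first length to reach 23°C.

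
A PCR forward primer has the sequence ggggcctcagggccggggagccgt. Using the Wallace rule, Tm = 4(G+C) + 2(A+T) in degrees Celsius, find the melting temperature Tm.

Counting bases: T=2, G=13, A=2, C=7
So N_AT = 4 and N_GC = 20.
Tm = 2(4) + 4(20) = 8 + 80 = 88°C

88°C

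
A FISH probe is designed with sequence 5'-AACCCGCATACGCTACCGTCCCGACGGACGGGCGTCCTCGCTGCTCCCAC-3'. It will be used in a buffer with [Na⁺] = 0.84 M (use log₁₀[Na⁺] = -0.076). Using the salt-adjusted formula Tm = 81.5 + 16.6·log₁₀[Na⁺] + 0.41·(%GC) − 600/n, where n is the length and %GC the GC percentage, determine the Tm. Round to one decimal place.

96.9°C

Length n = 50. Counting bases: C=23, G=12, T=7, A=8
G+C = 35, so %GC = 35/50 × 100 = 70%
Salt term: 16.6 × (-0.076) = -1.262
GC term: 0.41 × 70 = 28.7; length term: −600/50 = −12
Tm = 81.5 + (-1.262) + 28.7 − 12 = 96.938 → 96.9°C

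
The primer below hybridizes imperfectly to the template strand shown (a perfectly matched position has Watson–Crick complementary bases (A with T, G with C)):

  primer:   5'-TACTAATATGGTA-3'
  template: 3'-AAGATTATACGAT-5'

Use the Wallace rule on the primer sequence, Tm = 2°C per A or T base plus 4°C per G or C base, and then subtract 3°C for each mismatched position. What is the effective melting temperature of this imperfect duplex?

26°C

Primer base counts: A=5, T=5, G=2, C=1 → A+T=10, G+C=3
Perfect-match Tm = 2(10) + 4(3) = 20 + 12 = 32°C
Mismatches (positions where the bases are not complementary): 2 (at positions 2, 11)
Effective Tm = 32 − 2×3 = 32 − 6 = 26°C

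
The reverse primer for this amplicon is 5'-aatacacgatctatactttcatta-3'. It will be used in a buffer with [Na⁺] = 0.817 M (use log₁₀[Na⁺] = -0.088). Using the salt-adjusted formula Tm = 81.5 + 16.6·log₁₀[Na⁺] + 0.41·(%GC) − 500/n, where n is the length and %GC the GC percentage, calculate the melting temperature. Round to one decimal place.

Length n = 24. Base counts: A=9, G=1, T=9, C=5
G+C = 6, so %GC = 6/24 × 100 = 25%
Salt term: 16.6 × (-0.088) = -1.461
GC term: 0.41 × 25 = 10.25; length term: −500/24 = −20.833
Tm = 81.5 + (-1.461) + 10.25 − 20.833 = 69.456 → 69.5°C

69.5°C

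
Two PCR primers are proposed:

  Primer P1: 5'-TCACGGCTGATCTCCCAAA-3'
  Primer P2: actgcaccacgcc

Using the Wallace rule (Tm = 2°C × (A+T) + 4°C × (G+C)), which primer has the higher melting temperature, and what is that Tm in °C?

Primer P1, 58°C

Primer P1: A+T=9, G+C=10 → Tm = 2(9)+4(10) = 58°C
Primer P2: A+T=4, G+C=9 → Tm = 2(4)+4(9) = 44°C
58°C vs 44°C → primer P1 is higher.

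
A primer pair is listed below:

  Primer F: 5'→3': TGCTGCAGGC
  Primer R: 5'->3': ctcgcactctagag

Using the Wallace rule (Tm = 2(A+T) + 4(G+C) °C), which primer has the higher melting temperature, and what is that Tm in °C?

Primer F: A+T=3, G+C=7 → Tm = 2(3)+4(7) = 34°C
Primer R: A+T=6, G+C=8 → Tm = 2(6)+4(8) = 44°C
34°C vs 44°C → primer R is higher.

Primer R, 44°C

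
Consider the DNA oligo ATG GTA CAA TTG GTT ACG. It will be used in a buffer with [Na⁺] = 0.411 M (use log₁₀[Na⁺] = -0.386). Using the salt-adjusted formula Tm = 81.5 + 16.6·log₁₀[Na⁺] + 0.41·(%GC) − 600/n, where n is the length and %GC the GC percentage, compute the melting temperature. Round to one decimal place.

57.7°C

Length n = 18. Counting bases: A=5, C=2, G=5, T=6
G+C = 7, so %GC = 7/18 × 100 = 38.889%
Salt term: 16.6 × (-0.386) = -6.408
GC term: 0.41 × 38.889 = 15.944; length term: −600/18 = −33.333
Tm = 81.5 + (-6.408) + 15.944 − 33.333 = 57.703 → 57.7°C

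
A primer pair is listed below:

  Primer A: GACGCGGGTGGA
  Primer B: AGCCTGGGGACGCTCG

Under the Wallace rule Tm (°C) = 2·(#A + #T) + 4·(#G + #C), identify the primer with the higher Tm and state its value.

Primer A: A+T=3, G+C=9 → Tm = 2(3)+4(9) = 42°C
Primer B: A+T=4, G+C=12 → Tm = 2(4)+4(12) = 56°C
42°C vs 56°C → primer B is higher.

Primer B, 56°C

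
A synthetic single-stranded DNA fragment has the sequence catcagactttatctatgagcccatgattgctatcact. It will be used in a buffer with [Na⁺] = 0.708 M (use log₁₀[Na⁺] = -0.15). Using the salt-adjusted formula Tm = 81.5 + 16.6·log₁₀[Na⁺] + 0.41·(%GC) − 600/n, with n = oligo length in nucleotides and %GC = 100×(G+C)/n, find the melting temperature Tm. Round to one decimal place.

Length n = 38. Counting bases: T=13, C=10, G=5, A=10
G+C = 15, so %GC = 15/38 × 100 = 39.474%
Salt term: 16.6 × (-0.15) = -2.49
GC term: 0.41 × 39.474 = 16.184; length term: −600/38 = −15.789
Tm = 81.5 + (-2.49) + 16.184 − 15.789 = 79.405 → 79.4°C

79.4°C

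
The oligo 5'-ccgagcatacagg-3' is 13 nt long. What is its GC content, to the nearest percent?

A=4, T=1, C=4, G=4
G+C = 4 + 4 = 8 out of 13 bases
%GC = 8/13 × 100 = 61.54% ≈ 62%

62%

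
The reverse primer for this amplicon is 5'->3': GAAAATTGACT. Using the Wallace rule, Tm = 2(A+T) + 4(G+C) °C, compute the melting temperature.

Base counts: C=1, T=3, G=2, A=5
AT pairs contribute 8, GC pairs contribute 3.
Tm = 2(8) + 4(3) = 16 + 12 = 28°C

28°C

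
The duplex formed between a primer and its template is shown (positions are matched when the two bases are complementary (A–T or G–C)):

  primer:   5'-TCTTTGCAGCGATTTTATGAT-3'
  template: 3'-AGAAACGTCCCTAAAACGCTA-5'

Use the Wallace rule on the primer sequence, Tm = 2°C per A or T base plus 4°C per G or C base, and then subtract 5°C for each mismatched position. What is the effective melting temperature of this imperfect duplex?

Primer base counts: A=4, T=10, G=4, C=3 → A+T=14, G+C=7
Perfect-match Tm = 2(14) + 4(7) = 28 + 28 = 56°C
Mismatches (positions where the bases are not complementary): 3 (at positions 10, 17, 18)
Effective Tm = 56 − 3×5 = 56 − 15 = 41°C

41°C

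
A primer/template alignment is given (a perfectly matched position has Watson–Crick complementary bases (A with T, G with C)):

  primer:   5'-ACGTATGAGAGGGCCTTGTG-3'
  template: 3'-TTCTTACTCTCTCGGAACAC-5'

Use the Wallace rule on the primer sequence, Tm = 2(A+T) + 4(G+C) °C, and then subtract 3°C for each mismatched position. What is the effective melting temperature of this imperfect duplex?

Primer base counts: A=4, T=5, G=8, C=3 → A+T=9, G+C=11
Perfect-match Tm = 2(9) + 4(11) = 18 + 44 = 62°C
Mismatches (positions where the bases are not complementary): 3 (at positions 2, 4, 12)
Effective Tm = 62 − 3×3 = 62 − 9 = 53°C

53°C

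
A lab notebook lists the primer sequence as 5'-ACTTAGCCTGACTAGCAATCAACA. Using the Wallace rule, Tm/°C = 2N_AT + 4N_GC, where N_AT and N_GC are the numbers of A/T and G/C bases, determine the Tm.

Base counts: C=7, G=3, A=9, T=5
So N_AT = 14 and N_GC = 10.
Tm = 2(14) + 4(10) = 28 + 40 = 68°C

68°C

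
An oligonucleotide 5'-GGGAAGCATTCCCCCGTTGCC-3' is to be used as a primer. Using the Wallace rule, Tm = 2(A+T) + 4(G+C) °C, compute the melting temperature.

Counting bases: C=8, T=4, G=6, A=3
A+T = 7, G+C = 14
Tm = 2×7 + 4×14 = 70°C

70°C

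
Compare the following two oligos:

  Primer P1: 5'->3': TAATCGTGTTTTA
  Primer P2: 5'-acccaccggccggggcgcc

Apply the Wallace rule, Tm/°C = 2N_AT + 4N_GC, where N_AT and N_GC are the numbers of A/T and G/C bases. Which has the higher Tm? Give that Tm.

Primer P1: A+T=10, G+C=3 → Tm = 2(10)+4(3) = 32°C
Primer P2: A+T=2, G+C=17 → Tm = 2(2)+4(17) = 72°C
32°C vs 72°C → primer P2 is higher.

Primer P2, 72°C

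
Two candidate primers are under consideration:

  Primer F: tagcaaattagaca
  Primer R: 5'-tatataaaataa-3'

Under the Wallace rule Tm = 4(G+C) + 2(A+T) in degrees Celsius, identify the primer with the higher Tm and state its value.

Primer F, 36°C

Primer F: A+T=10, G+C=4 → Tm = 2(10)+4(4) = 36°C
Primer R: A+T=12, G+C=0 → Tm = 2(12)+4(0) = 24°C
36°C vs 24°C → primer F is higher.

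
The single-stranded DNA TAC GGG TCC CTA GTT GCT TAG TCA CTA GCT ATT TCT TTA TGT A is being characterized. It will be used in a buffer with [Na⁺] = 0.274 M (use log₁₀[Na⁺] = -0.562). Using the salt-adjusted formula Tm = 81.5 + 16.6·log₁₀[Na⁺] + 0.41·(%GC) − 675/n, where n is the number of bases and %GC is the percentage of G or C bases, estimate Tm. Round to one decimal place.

72.7°C

Length n = 43. Counting bases: T=18, C=9, A=8, G=8
G+C = 17, so %GC = 17/43 × 100 = 39.535%
Salt term: 16.6 × (-0.562) = -9.329
GC term: 0.41 × 39.535 = 16.209; length term: −675/43 = −15.698
Tm = 81.5 + (-9.329) + 16.209 − 15.698 = 72.682 → 72.7°C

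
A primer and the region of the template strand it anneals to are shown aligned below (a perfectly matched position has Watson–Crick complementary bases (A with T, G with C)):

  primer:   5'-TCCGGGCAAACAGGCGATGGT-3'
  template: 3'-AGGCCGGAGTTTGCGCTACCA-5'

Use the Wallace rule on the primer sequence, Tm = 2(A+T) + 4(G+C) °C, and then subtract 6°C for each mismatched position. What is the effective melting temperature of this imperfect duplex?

38°C

Primer base counts: A=5, T=3, G=8, C=5 → A+T=8, G+C=13
Perfect-match Tm = 2(8) + 4(13) = 16 + 52 = 68°C
Mismatches (positions where the bases are not complementary): 5 (at positions 6, 8, 9, 11, 13)
Effective Tm = 68 − 5×6 = 68 − 30 = 38°C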